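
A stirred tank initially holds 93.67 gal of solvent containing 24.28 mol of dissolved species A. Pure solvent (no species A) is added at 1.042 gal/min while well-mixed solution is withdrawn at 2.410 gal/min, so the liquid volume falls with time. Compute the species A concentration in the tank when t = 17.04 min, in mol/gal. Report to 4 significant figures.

Let m(t) be the amount of species A. Volume: V(t) = V₀ + (Q_in − Q_out) t = 93.67 − 1.36800 t; V(17.04) = 70.3593 gal.
No species A enters, so dm/dt = −Q_out · (m/V).
Separate: dm/m = −Q_out dt/V(t) ⇒ ln(m/m₀) = −(Q_out/(Q_in−Q_out)) ln(V/V₀).
m = m₀ (V₀/V)^(Q_out/(Q_in−Q_out)) = 24.28 × (93.67/70.3593)^(-1.76170) = 14.6658 mol.
C = m/V = 14.6658/70.3593 = 0.208442 mol/gal.

0.2084 mol/gal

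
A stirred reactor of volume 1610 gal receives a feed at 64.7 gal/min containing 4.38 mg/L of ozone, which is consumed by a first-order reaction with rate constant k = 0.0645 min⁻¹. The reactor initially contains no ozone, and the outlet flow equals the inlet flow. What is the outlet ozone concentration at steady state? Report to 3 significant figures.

Species balance: V dC/dt = Q C_in − Q C − k V C.
Steady state (dC/dt = 0): C_ss = Q C_in/(Q + kV) = C_in/(1 + kV/Q).
C_ss = 64.7·4.38/(64.7 + 0.0645·1610) = 283.39/168.55 = 1.6814 mg/L.

1.68 mg/L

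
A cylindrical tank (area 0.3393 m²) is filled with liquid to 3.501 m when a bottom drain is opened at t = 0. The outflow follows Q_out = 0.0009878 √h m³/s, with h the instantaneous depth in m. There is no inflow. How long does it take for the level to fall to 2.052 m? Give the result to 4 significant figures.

301.3 s

Unsteady balance on liquid volume: A dh/dt = −0.0009878 √h.
This is separable: 2 d(√h)/dt = −0.0009878/A, so √h = √h₀ − (0.0009878/(2A)) t.
t = 2A(√h₀ − √h)/0.0009878 = 2·0.3393·(√3.501 − √2.052)/0.0009878
  = 0.678600 × (1.87110 − 1.43248) / 0.0009878 = 301.321 s.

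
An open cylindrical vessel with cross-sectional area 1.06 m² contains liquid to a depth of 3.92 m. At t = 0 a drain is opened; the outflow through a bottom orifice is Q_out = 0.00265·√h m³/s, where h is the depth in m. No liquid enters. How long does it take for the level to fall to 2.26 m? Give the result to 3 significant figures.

Accumulation of liquid (constant cross-section A): A dh/dt = −0.00265 √h.
Separate and integrate: 2(√h − √h₀) = −(0.00265/A) t.
t = 2A(√h₀ − √h)/0.00265 = 2·1.06·(√3.92 − √2.26)/0.00265
  = 2.1200 × (1.9799 − 1.5033) / 0.00265 = 381.26 s.

381 s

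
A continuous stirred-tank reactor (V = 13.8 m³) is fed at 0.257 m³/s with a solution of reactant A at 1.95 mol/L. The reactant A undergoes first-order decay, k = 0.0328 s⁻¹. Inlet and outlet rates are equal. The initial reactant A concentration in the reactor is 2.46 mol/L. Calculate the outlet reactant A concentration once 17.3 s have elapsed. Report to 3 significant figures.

1.43 mol/L

Accumulation = in − out − consumed: V dC/dt = Q C_in − Q C − k V C.
This is linear with rate a = Q/V + k = 0.051423 s⁻¹.
C_ss = Q C_in/(Q + kV) = 0.70620 mol/L; C(t) = C_ss + (C₀ − C_ss) e^(−a t).
C(17.3) = 0.70620 + (1.7538)·e^(−0.051423·17.3) = 0.70620 + (1.7538)·0.41081 = 1.4267 mol/L.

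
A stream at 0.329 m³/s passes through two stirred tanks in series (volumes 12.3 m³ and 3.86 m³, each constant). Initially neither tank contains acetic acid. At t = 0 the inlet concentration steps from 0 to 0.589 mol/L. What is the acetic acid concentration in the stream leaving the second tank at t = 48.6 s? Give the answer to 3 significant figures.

Time constants: τᵢ = Vᵢ/Q for each well-mixed tank.
τ₁ = 12.3/0.329 = 37.386 s; τ₂ = 3.86/0.329 = 11.733 s.
Tank 1: C₁ = C_in(1 − e^(−t/τ₁)). Tank 2 (τ₁ ≠ τ₂): C₂ = C_in[1 − (τ₁ e^(−t/τ₁) − τ₂ e^(−t/τ₂))/(τ₁ − τ₂)].
At t = 48.6: e^(−t/τ₁) = 0.27255, e^(−t/τ₂) = 0.015886.
C₂ = 0.589·[1 − (37.386·0.27255 − 11.733·0.015886)/(25.653)] = 0.589·0.61007 = 0.35933 mol/L.

0.359 mol/L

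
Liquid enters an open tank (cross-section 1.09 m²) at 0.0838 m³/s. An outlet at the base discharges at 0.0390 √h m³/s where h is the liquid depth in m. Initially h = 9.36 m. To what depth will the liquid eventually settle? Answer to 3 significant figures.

A dh/dt = Q_in − 0.0390 √h. Steady state requires inflow = outflow:
Q_in = 0.0390 √h_ss ⇒ √h_ss = 0.0838/0.0390 = 2.1487.
h_ss = 2.1487² = 4.6170 m. (Since h₀ = 9.36 m > h_ss, the level will fall toward this value.)

4.62 m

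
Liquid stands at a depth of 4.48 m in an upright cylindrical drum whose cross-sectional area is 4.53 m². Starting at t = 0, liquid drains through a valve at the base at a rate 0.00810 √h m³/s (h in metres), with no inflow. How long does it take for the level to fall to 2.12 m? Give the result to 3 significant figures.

With no inflow, A dh/dt = −0.00810 √h.
This is separable: 2 d(√h)/dt = −0.00810/A, so √h = √h₀ − (0.00810/(2A)) t.
t = 2A(√h₀ − √h)/0.00810 = 2·4.53·(√4.48 − √2.12)/0.00810
  = 9.0600 × (2.1166 − 1.4560) / 0.00810 = 738.87 s.

739 s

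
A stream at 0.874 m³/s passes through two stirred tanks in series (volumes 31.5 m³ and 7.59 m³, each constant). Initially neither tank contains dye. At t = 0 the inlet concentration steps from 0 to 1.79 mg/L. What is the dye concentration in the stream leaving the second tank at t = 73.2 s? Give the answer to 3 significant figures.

Time constants: τᵢ = Vᵢ/Q for each well-mixed tank.
τ₁ = 31.5/0.874 = 36.041 s; τ₂ = 7.59/0.874 = 8.6842 s.
Tank 1: C₁ = C_in(1 − e^(−t/τ₁)). Tank 2 (τ₁ ≠ τ₂): C₂ = C_in[1 − (τ₁ e^(−t/τ₁) − τ₂ e^(−t/τ₂))/(τ₁ − τ₂)].
At t = 73.2: e^(−t/τ₁) = 0.13120, e^(−t/τ₂) = 0.00021842.
C₂ = 1.79·[1 − (36.041·0.13120 − 8.6842·0.00021842)/(27.357)] = 1.79·0.82722 = 1.4807 mg/L.

1.48 mg/L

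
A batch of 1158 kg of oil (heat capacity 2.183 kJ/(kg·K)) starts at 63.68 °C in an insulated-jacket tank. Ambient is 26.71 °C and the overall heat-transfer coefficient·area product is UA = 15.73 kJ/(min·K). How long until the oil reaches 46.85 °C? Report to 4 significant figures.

97.61 min

Heat balance on the well-mixed liquid: M c_p dT/dt = −UA(T − T_amb).
τ = M c_p/UA = 160.707 min; T_ss = T_amb = 26.7100 °C.
T(t) = T_ss + (T₀ − T_ss)e^(−t/τ); set T = 46.85:
t = −τ ln[(T − T_ss)/(T₀ − T_ss)] = −160.707 · ln(0.544766) = 97.6130 min.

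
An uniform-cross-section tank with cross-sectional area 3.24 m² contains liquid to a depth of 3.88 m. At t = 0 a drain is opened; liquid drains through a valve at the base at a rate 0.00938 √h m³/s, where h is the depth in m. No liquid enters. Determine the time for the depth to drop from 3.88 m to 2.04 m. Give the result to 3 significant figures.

With no inflow, A dh/dt = −0.00938 √h.
Separate and integrate: 2(√h − √h₀) = −(0.00938/A) t.
t = 2A(√h₀ − √h)/0.00938 = 2·3.24·(√3.88 − √2.04)/0.00938
  = 6.4800 × (1.9698 − 1.4283) / 0.00938 = 374.08 s.

374 s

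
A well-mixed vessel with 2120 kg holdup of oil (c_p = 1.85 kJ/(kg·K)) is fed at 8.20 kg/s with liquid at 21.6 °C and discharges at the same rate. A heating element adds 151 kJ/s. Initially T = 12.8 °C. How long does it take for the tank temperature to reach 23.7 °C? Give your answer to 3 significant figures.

225 s

Heat balance on the well-mixed liquid: M c_p dT/dt = ṁ c_p (T_in − T) + 151.
τ = M/ṁ = 258.54 s; T_ss = T_in + Q̇/(ṁ c_p) = 31.554 °C.
T(t) = T_ss + (T₀ − T_ss) e^(−t/τ). Set T = 23.7:
e^(−t/τ) = (23.7 − 31.554)/(12.8 − 31.554) = 0.41879
t = −258.54 · ln(0.41879) = 225.03 s.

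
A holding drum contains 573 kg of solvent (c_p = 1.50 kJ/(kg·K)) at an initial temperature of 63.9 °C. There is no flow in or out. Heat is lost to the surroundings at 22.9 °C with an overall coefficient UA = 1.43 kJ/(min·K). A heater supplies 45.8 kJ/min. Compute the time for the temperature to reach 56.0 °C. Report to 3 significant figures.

1280 min

Unsteady energy balance on the tank contents: M c_p dT/dt = −UA(T − T_amb) + Q̇.
τ = M c_p/UA = 601.05 min; T_ss = T_amb + Q̇/UA = 22.9 + 45.8/1.43 = 54.928 °C.
T(t) = T_ss + (T₀ − T_ss)e^(−t/τ); set T = 56.0:
t = −τ ln[(T − T_ss)/(T₀ − T_ss)] = −601.05 · ln(0.11949) = 1277.0 min.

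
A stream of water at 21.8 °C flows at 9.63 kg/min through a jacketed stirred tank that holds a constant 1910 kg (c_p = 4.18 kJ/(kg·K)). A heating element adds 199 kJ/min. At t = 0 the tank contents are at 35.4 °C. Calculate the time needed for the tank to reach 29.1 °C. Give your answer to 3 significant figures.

M c_p dT/dt = ṁ c_p (T_in − T) + Q̇.
τ = M/ṁ = 198.34 min; T_ss = T_in + Q̇/(ṁ c_p) = 26.744 °C.
T(t) = T_ss + (T₀ − T_ss) e^(−t/τ). Set T = 29.1:
e^(−t/τ) = (29.1 − 26.744)/(35.4 − 26.744) = 0.27221
t = −198.34 · ln(0.27221) = 258.08 min.

258 min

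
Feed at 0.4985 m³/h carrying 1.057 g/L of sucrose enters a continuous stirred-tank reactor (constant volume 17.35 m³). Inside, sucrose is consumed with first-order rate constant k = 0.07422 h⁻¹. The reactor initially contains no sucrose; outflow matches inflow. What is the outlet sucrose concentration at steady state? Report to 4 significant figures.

Species balance: V dC/dt = Q C_in − Q C − k V C.
At steady state: 0 = Q C_in − (Q + kV) C_ss, so C_ss = Q C_in/(Q + kV).
C_ss = 0.4985·1.057/(0.4985 + 0.07422·17.35) = 0.526914/1.78622 = 0.294989 g/L.

0.2950 g/L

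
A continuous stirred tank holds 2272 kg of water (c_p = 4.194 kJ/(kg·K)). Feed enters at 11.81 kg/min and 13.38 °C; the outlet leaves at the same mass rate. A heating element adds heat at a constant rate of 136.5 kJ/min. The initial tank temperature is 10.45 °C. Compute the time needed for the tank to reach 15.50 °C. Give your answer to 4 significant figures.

M c_p dT/dt = ṁ c_p (T_in − T) + Q̇.
τ = M/ṁ = 192.379 min; T_ss = T_in + Q̇/(ṁ c_p) = 16.1358 °C.
T(t) = T_ss + (T₀ − T_ss) e^(−t/τ). Set T = 15.50:
e^(−t/τ) = (15.50 − 16.1358)/(10.45 − 16.1358) = 0.111829
t = −192.379 · ln(0.111829) = 421.462 min.

421.5 min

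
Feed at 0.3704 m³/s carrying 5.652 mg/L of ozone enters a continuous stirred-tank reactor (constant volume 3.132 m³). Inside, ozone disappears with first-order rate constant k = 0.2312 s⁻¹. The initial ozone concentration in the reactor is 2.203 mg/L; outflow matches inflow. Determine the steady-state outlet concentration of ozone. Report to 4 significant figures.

1.913 mg/L

Accumulation = in − out − consumed: V dC/dt = Q C_in − Q C − k V C.
At steady state: 0 = Q C_in − (Q + kV) C_ss, so C_ss = Q C_in/(Q + kV).
C_ss = 0.3704·5.652/(0.3704 + 0.2312·3.132) = 2.09350/1.09452 = 1.91271 mg/L.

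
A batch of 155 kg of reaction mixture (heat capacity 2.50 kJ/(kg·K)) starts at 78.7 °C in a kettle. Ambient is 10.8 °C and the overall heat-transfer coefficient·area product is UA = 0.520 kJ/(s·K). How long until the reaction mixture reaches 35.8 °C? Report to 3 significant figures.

745 s

Lumped-capacitance energy balance: M c_p dT/dt = UA(T_amb − T).
τ = M c_p/UA = 745.19 s; T_ss = T_amb = 10.800 °C.
T(t) = T_ss + (T₀ − T_ss)e^(−t/τ); set T = 35.8:
t = −τ ln[(T − T_ss)/(T₀ − T_ss)] = −745.19 · ln(0.36819) = 744.57 s.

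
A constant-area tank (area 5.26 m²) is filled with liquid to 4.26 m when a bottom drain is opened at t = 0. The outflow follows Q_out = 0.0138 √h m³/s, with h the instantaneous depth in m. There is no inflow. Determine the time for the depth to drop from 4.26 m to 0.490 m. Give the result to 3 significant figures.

Accumulation of liquid (constant cross-section A): A dh/dt = −0.0138 √h.
This is separable: 2 d(√h)/dt = −0.0138/A, so √h = √h₀ − (0.0138/(2A)) t.
t = 2A(√h₀ − √h)/0.0138 = 2·5.26·(√4.26 − √0.490)/0.0138
  = 10.520 × (2.0640 − 0.70000) / 0.0138 = 1039.8 s.

1040 s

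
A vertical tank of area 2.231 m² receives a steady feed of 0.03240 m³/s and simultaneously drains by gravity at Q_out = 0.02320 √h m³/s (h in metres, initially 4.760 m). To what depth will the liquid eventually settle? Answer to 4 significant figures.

A dh/dt = Q_in − 0.02320 √h. Steady state requires inflow = outflow:
Q_in = 0.02320 √h_ss ⇒ √h_ss = 0.03240/0.02320 = 1.39655.
h_ss = 1.39655² = 1.95036 m. (Since h₀ = 4.760 m > h_ss, the level will fall toward this value.)

1.950 m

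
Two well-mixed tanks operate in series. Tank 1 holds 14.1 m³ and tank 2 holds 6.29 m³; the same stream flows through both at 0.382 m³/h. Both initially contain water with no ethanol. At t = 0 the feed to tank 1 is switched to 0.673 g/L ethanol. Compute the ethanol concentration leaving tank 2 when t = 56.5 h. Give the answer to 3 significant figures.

0.428 g/L

Species balance on tank i: dCᵢ/dt = (Cᵢ₋₁ − Cᵢ)/τᵢ with τᵢ = Vᵢ/Q.
τ₁ = 14.1/0.382 = 36.911 h; τ₂ = 6.29/0.382 = 16.466 h.
Tank 1: C₁ = C_in(1 − e^(−t/τ₁)). Tank 2 (τ₁ ≠ τ₂): C₂ = C_in[1 − (τ₁ e^(−t/τ₁) − τ₂ e^(−t/τ₂))/(τ₁ − τ₂)].
At t = 56.5: e^(−t/τ₁) = 0.21638, e^(−t/τ₂) = 0.032344.
C₂ = 0.673·[1 − (36.911·0.21638 − 16.466·0.032344)/(20.445)] = 0.673·0.63540 = 0.42762 g/L.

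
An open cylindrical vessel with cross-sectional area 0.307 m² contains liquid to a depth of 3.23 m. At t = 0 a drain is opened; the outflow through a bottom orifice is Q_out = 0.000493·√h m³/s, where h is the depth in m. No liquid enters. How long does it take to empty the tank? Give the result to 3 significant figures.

Accumulation of liquid (constant cross-section A): A dh/dt = −0.000493 √h.
This is separable: 2 d(√h)/dt = −0.000493/A, so √h = √h₀ − (0.000493/(2A)) t.
Set h = 0: 2√h₀ = (0.000493/A) t_empty ⇒ t_empty = 2A√h₀/0.000493.
t_empty = 2·0.307·√3.23/0.000493 = 0.61400·1.7972/0.000493 = 2238.3 s.

2240 s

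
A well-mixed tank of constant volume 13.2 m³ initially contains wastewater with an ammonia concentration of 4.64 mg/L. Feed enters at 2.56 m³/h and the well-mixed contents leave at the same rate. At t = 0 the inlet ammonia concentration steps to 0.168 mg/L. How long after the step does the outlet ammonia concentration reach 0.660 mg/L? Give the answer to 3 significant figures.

11.4 h

Species balance: V dC/dt = Q(C_in − C) ⇒ τ = V/Q = 5.1562 h.
C(t) = C_in + (C₀ − C_in) e^(−t/τ). Set C = 0.660 and solve for t:
e^(−t/τ) = (C − C_in)/(C₀ − C_in) = (0.660 − 0.168)/(4.64 − 0.168) = 0.11002
t = −τ ln(…) = 5.1562 × 2.2071 = 11.380 h.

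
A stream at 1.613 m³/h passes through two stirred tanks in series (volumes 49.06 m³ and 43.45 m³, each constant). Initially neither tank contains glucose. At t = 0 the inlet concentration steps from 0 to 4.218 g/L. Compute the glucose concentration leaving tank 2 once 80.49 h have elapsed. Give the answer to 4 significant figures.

Each tank obeys Vᵢ dCᵢ/dt = Q(Cᵢ₋₁ − Cᵢ), so τᵢ = Vᵢ/Q.
τ₁ = 49.06/1.613 = 30.4154 h; τ₂ = 43.45/1.613 = 26.9374 h.
Tank 1: C₁ = C_in(1 − e^(−t/τ₁)). Tank 2 (τ₁ ≠ τ₂): C₂ = C_in[1 − (τ₁ e^(−t/τ₁) − τ₂ e^(−t/τ₂))/(τ₁ − τ₂)].
At t = 80.49: e^(−t/τ₁) = 0.0709089, e^(−t/τ₂) = 0.0503861.
C₂ = 4.218·[1 − (30.4154·0.0709089 − 26.9374·0.0503861)/(3.47799)] = 4.218·0.770139 = 3.24845 g/L.

3.248 g/L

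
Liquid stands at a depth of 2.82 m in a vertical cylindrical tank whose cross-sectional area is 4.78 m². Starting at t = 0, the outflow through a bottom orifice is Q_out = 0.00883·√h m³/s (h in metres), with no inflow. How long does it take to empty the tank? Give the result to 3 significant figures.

1820 s

Unsteady balance on liquid volume: A dh/dt = −0.00883 √h.
∫ h^(−1/2) dh = −(0.00883/A) ∫ dt, giving 2√h = 2√h₀ − (0.00883/A) t.
Set h = 0: 2√h₀ = (0.00883/A) t_empty ⇒ t_empty = 2A√h₀/0.00883.
t_empty = 2·4.78·√2.82/0.00883 = 9.5600·1.6793/0.00883 = 1818.1 s.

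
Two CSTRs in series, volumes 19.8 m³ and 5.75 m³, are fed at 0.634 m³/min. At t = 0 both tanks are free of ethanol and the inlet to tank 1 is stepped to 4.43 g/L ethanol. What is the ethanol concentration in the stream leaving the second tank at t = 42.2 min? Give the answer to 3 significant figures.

Each tank obeys Vᵢ dCᵢ/dt = Q(Cᵢ₋₁ − Cᵢ), so τᵢ = Vᵢ/Q.
τ₁ = 19.8/0.634 = 31.230 min; τ₂ = 5.75/0.634 = 9.0694 min.
Solving the cascade with C₁(0)=C₂(0)=0 gives C₂(t) = C_in[1 − (τ₁ e^(−t/τ₁) − τ₂ e^(−t/τ₂))/(τ₁ − τ₂)].
At t = 42.2: e^(−t/τ₁) = 0.25892, e^(−t/τ₂) = 0.0095329.
C₂ = 4.43·[1 − (31.230·0.25892 − 9.0694·0.0095329)/(22.161)] = 4.43·0.63902 = 2.8309 g/L.

2.83 g/L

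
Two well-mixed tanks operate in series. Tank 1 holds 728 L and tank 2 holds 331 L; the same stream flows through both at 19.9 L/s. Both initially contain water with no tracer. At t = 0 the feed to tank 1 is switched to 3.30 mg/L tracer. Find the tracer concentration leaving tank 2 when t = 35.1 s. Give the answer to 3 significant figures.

Each tank obeys Vᵢ dCᵢ/dt = Q(Cᵢ₋₁ − Cᵢ), so τᵢ = Vᵢ/Q.
τ₁ = 728/19.9 = 36.583 s; τ₂ = 331/19.9 = 16.633 s.
Tank 1: C₁ = C_in(1 − e^(−t/τ₁)). Tank 2 (τ₁ ≠ τ₂): C₂ = C_in[1 − (τ₁ e^(−t/τ₁) − τ₂ e^(−t/τ₂))/(τ₁ − τ₂)].
At t = 35.1: e^(−t/τ₁) = 0.38310, e^(−t/τ₂) = 0.12121.
C₂ = 3.30·[1 − (36.583·0.38310 − 16.633·0.12121)/(19.950)] = 3.30·0.39855 = 1.3152 mg/L.

1.32 mg/L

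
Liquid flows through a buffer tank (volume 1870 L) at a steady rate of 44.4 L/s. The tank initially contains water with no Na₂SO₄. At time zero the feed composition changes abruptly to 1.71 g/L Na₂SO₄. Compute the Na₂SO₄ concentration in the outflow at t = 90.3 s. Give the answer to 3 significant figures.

1.51 g/L

Transient balance on the dissolved component: V dC/dt = Q(C_in − C).
Rewrite as dC/dt + C/τ = C_in/τ, τ = V/Q = 42.117 s.
Integrating: C(t) = C_in + (C₀ − C_in) e^(−t/τ).
C(90.3) = 1.71 + (0 − 1.71)·e^(−90.3/42.117) = 1.71 + (-1.7100)·0.11718 = 1.5096 g/L.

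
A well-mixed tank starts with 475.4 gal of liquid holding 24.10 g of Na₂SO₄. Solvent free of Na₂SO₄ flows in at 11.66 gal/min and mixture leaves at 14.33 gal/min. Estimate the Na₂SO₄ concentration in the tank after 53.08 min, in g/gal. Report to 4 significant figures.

Let m(t) be the amount of Na₂SO₄. Volume: V(t) = V₀ + (Q_in − Q_out) t = 475.4 − 2.67000 t; V(53.08) = 333.676 gal.
Species balance (pure solvent in): dm/dt = −Q_out · m/V(t).
Separate: dm/m = −Q_out dt/V(t) ⇒ ln(m/m₀) = −(Q_out/(Q_in−Q_out)) ln(V/V₀).
m = m₀ (V₀/V)^(Q_out/(Q_in−Q_out)) = 24.10 × (475.4/333.676)^(-5.36704) = 3.60514 g.
C = m/V = 3.60514/333.676 = 0.0108043 g/gal.

0.01080 g/gal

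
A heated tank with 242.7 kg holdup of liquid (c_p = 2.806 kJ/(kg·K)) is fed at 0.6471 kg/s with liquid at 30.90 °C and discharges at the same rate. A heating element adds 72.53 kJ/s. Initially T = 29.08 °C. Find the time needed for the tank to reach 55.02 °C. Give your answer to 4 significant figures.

364.0 s

M c_p dT/dt = ṁ c_p (T_in − T) + Q̇.
τ = M/ṁ = 375.058 s; T_ss = T_in + Q̇/(ṁ c_p) = 70.8446 °C.
T(t) = T_ss + (T₀ − T_ss) e^(−t/τ). Set T = 55.02:
e^(−t/τ) = (55.02 − 70.8446)/(29.08 − 70.8446) = 0.378901
t = −375.058 · ln(0.378901) = 363.987 s.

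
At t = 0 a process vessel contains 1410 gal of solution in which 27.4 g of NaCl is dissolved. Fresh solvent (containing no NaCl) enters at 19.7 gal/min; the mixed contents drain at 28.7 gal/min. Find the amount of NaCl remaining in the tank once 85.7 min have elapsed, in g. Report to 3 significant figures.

Total volume: dV/dt = Q_in − Q_out = -9.0000 gal/min, so V(t) = 1410 − 9.0000 t and V(85.7) = 638.70 gal.
Solute balance: dm/dt = 0 − Q_out C = −Q_out m/V(t).
dm/m = −Q_out dt/(V₀ − 9.0000 t); integrating gives ln(m/m₀) = −(Q_out/(Q_in−Q_out)) ln(V/V₀).
m = m₀ (V₀/V)^(Q_out/(Q_in−Q_out)) = 27.4 × (1410/638.70)^(-3.1889) = 2.1929 g.

2.19 g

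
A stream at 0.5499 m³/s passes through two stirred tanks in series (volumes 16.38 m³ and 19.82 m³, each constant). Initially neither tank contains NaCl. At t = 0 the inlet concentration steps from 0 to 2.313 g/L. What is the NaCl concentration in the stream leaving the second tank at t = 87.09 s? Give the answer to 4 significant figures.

Each tank obeys Vᵢ dCᵢ/dt = Q(Cᵢ₋₁ − Cᵢ), so τᵢ = Vᵢ/Q.
τ₁ = 16.38/0.5499 = 29.7872 s; τ₂ = 19.82/0.5499 = 36.0429 s.
Tank 1: C₁ = C_in(1 − e^(−t/τ₁)). Tank 2 (τ₁ ≠ τ₂): C₂ = C_in[1 − (τ₁ e^(−t/τ₁) − τ₂ e^(−t/τ₂))/(τ₁ − τ₂)].
At t = 87.09: e^(−t/τ₁) = 0.0537326, e^(−t/τ₂) = 0.0892525.
C₂ = 2.313·[1 − (29.7872·0.0537326 − 36.0429·0.0892525)/(-6.25568)] = 2.313·0.741615 = 1.71536 g/L.

1.715 g/L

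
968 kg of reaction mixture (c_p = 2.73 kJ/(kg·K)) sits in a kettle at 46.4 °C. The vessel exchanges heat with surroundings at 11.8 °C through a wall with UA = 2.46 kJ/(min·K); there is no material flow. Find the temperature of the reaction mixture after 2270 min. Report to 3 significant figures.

16.0 °C

Lumped-capacitance energy balance: M c_p dT/dt = UA(T_amb − T).
dT/dt = (T_ss − T)/τ with T_ss = T_amb = 11.800 °C, τ = M c_p/UA = 968·2.73/2.46 = 1074.2 min.
T approaches T_ss exponentially: T(t) = T_ss + (T₀ − T_ss) e^(−t/τ).
T(2270) = 11.800 + (34.600)·0.12086 = 15.982 °C.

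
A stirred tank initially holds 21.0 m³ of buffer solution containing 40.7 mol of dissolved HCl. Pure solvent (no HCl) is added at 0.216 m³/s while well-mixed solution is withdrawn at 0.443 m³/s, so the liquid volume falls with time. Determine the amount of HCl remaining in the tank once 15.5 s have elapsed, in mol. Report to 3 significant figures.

28.5 mol

Total volume: dV/dt = Q_in − Q_out = -0.22700 m³/s, so V(t) = 21.0 − 0.22700 t and V(15.5) = 17.482 m³.
Species balance (pure solvent in): dm/dt = −Q_out · m/V(t).
dm/m = −Q_out dt/(V₀ − 0.22700 t); integrating gives ln(m/m₀) = −(Q_out/(Q_in−Q_out)) ln(V/V₀).
m = m₀ (V₀/V)^(Q_out/(Q_in−Q_out)) = 40.7 × (21.0/17.482)^(-1.9515) = 28.456 mol.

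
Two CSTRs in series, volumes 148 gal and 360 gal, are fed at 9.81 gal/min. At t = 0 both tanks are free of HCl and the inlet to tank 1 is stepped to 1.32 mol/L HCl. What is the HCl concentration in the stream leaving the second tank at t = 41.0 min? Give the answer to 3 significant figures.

Species balance on tank i: dCᵢ/dt = (Cᵢ₋₁ − Cᵢ)/τᵢ with τᵢ = Vᵢ/Q.
τ₁ = 148/9.81 = 15.087 min; τ₂ = 360/9.81 = 36.697 min.
Solving the cascade with C₁(0)=C₂(0)=0 gives C₂(t) = C_in[1 − (τ₁ e^(−t/τ₁) − τ₂ e^(−t/τ₂))/(τ₁ − τ₂)].
At t = 41.0: e^(−t/τ₁) = 0.066031, e^(−t/τ₂) = 0.32718.
C₂ = 1.32·[1 − (15.087·0.066031 − 36.697·0.32718)/(-21.611)] = 1.32·0.49051 = 0.64747 mol/L.

0.647 mol/L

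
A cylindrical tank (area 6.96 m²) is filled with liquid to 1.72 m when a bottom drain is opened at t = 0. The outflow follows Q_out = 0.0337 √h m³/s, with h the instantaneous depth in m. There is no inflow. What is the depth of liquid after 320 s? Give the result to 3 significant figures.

A dh/dt = −Q_out = −0.0337 √h.
Separate and integrate: 2(√h − √h₀) = −(0.0337/A) t.
√h = √1.72 − 0.0337·320/(2·6.96) = 1.3115 − 0.77471 = 0.53678.
h = 0.53678² = 0.28813 m.

0.288 m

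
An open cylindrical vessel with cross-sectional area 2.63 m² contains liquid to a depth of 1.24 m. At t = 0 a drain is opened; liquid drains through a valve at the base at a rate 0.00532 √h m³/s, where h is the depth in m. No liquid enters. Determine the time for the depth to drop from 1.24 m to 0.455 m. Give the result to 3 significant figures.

434 s

Mass balance (ρ constant): A dh/dt = −0.00532 √h.
This is separable: 2 d(√h)/dt = −0.00532/A, so √h = √h₀ − (0.00532/(2A)) t.
t = 2A(√h₀ − √h)/0.00532 = 2·2.63·(√1.24 − √0.455)/0.00532
  = 5.2600 × (1.1136 − 0.67454) / 0.00532 = 434.06 s.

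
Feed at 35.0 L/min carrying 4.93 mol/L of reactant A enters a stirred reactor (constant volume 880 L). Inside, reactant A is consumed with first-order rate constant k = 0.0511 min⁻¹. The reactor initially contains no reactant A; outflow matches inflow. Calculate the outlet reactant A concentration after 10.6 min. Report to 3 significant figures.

V dC/dt = Q(C_in − C) − k V C.
dC/dt = (Q/V) C_in − (Q/V + k) C; effective rate a = Q/V + k = 0.039773 + 0.0511 = 0.090873 min⁻¹.
C_ss = Q C_in/(Q + kV) = 2.1577 mol/L; C(t) = C_ss + (C₀ − C_ss) e^(−a t).
C(10.6) = 2.1577 + (-2.1577)·e^(−0.090873·10.6) = 2.1577 + (-2.1577)·0.38165 = 1.3342 mol/L.

1.33 mol/L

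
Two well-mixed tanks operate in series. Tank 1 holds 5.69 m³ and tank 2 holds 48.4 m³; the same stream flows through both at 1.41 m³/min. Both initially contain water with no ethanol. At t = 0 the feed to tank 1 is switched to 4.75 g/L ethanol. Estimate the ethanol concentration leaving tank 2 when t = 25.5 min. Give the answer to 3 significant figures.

Species balance on tank i: dCᵢ/dt = (Cᵢ₋₁ − Cᵢ)/τᵢ with τᵢ = Vᵢ/Q.
τ₁ = 5.69/1.41 = 4.0355 min; τ₂ = 48.4/1.41 = 34.326 min.
Solving the cascade with C₁(0)=C₂(0)=0 gives C₂(t) = C_in[1 − (τ₁ e^(−t/τ₁) − τ₂ e^(−t/τ₂))/(τ₁ − τ₂)].
At t = 25.5: e^(−t/τ₁) = 0.0018018, e^(−t/τ₂) = 0.47575.
C₂ = 4.75·[1 − (4.0355·0.0018018 − 34.326·0.47575)/(-30.291)] = 4.75·0.46111 = 2.1903 g/L.

2.19 g/L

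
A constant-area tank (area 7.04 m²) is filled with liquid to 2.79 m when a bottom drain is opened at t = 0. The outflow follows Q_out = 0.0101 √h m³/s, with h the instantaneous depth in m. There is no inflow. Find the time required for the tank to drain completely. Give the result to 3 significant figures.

With no inflow, A dh/dt = −0.0101 √h.
This is separable: 2 d(√h)/dt = −0.0101/A, so √h = √h₀ − (0.0101/(2A)) t.
Tank is empty when √h = 0: t_empty = 2A√h₀/0.0101.
t_empty = 2·7.04·√2.79/0.0101 = 14.080·1.6703/0.0101 = 2328.5 s.

2330 s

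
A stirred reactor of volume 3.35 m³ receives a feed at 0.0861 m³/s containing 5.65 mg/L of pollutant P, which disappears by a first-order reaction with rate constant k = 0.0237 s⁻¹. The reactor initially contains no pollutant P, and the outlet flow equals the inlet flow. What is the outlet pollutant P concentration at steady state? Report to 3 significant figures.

V dC/dt = Q(C_in − C) − k V C.
At steady state: 0 = Q C_in − (Q + kV) C_ss, so C_ss = Q C_in/(Q + kV).
C_ss = 0.0861·5.65/(0.0861 + 0.0237·3.35) = 0.48646/0.16550 = 2.9395 mg/L.

2.94 mg/L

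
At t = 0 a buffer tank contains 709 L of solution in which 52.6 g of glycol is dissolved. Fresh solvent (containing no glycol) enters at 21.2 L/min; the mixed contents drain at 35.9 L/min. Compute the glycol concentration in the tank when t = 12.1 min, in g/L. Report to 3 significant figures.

0.0489 g/L

Total volume: dV/dt = Q_in − Q_out = -14.700 L/min, so V(t) = 709 − 14.700 t and V(12.1) = 531.13 L.
No glycol enters, so dm/dt = −Q_out · (m/V).
Separate: dm/m = −Q_out dt/V(t) ⇒ ln(m/m₀) = −(Q_out/(Q_in−Q_out)) ln(V/V₀).
m = m₀ (V₀/V)^(Q_out/(Q_in−Q_out)) = 52.6 × (709/531.13)^(-2.4422) = 25.979 g.
C = m/V = 25.979/531.13 = 0.048913 g/L.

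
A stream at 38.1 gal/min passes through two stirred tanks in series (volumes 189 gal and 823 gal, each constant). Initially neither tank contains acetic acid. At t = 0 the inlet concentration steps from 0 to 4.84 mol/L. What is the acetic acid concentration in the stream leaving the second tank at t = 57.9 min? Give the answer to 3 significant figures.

4.41 mol/L

Species balance on tank i: dCᵢ/dt = (Cᵢ₋₁ − Cᵢ)/τᵢ with τᵢ = Vᵢ/Q.
τ₁ = 189/38.1 = 4.9606 min; τ₂ = 823/38.1 = 21.601 min.
Solving the cascade with C₁(0)=C₂(0)=0 gives C₂(t) = C_in[1 − (τ₁ e^(−t/τ₁) − τ₂ e^(−t/τ₂))/(τ₁ − τ₂)].
At t = 57.9: e^(−t/τ₁) = 8.5301e-06, e^(−t/τ₂) = 0.068534.
C₂ = 4.84·[1 − (4.9606·8.5301e-06 − 21.601·0.068534)/(-16.640)] = 4.84·0.91104 = 4.4094 mol/L.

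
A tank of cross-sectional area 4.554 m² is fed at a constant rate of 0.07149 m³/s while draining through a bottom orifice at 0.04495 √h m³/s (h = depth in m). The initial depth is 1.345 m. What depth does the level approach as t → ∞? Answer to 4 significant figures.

Level balance: A dh/dt = 0.07149 − 0.04495 √h. Setting dh/dt = 0:
Q_in = 0.04495 √h_ss ⇒ √h_ss = 0.07149/0.04495 = 1.59043.
h_ss = 1.59043² = 2.52948 m. (Since h₀ = 1.345 m < h_ss, the level will rise toward this value.)

2.529 m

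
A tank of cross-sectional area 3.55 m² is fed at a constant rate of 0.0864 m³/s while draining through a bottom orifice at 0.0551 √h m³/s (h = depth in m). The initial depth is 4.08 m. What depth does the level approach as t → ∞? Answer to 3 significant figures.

A dh/dt = Q_in − 0.0551 √h. Steady state requires inflow = outflow:
Q_in = 0.0551 √h_ss ⇒ √h_ss = 0.0864/0.0551 = 1.5681.
h_ss = 1.5681² = 2.4588 m. (Since h₀ = 4.08 m > h_ss, the level will fall toward this value.)

2.46 m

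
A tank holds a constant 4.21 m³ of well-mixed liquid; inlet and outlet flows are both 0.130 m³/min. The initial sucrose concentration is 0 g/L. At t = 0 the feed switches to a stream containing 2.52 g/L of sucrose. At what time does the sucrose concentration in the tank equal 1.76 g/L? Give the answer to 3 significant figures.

38.8 min

Accumulation = in − out for the solute gives V dC/dt = Q(C_in − C), so τ = V/Q = 32.385 min.
C(t) = C_in + (C₀ − C_in) e^(−t/τ). Set C = 1.76 and solve for t:
e^(−t/τ) = (C − C_in)/(C₀ − C_in) = (1.76 − 2.52)/(0 − 2.52) = 0.30159
t = −τ ln(…) = 32.385 × 1.1987 = 38.819 min.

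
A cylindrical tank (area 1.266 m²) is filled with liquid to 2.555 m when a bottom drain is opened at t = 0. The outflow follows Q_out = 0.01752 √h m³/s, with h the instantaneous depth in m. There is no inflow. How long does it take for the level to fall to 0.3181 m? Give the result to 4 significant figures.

149.5 s

A dh/dt = −Q_out = −0.01752 √h.
∫ h^(−1/2) dh = −(0.01752/A) ∫ dt, giving 2√h = 2√h₀ − (0.01752/A) t.
t = 2A(√h₀ − √h)/0.01752 = 2·1.266·(√2.555 − √0.3181)/0.01752
  = 2.53200 × (1.59844 − 0.564004) / 0.01752 = 149.497 s.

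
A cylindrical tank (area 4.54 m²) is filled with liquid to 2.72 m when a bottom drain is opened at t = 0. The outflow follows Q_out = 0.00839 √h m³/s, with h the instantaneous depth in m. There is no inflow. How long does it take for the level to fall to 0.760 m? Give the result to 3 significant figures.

A dh/dt = −Q_out = −0.00839 √h.
∫ h^(−1/2) dh = −(0.00839/A) ∫ dt, giving 2√h = 2√h₀ − (0.00839/A) t.
t = 2A(√h₀ − √h)/0.00839 = 2·4.54·(√2.72 − √0.760)/0.00839
  = 9.0800 × (1.6492 − 0.87178) / 0.00839 = 841.40 s.

841 s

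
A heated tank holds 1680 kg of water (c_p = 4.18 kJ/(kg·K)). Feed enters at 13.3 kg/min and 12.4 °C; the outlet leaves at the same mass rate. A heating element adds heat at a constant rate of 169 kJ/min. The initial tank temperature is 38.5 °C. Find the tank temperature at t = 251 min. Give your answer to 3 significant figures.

Heat balance on the well-mixed liquid: M c_p dT/dt = ṁ c_p (T_in − T) + 169.
τ = M/ṁ = 126.32 min; T_ss = T_in + Q̇/(ṁ c_p) = 12.4 + 169/(13.3·4.18) = 15.440 °C.
Integrating: T(t) = T_ss + (T₀ − T_ss) e^(−t/τ).
T(251) = 15.440 + (23.060)·e^(−251/126.32) = 15.440 + (23.060)·0.13709 = 18.601 °C.

18.6 °C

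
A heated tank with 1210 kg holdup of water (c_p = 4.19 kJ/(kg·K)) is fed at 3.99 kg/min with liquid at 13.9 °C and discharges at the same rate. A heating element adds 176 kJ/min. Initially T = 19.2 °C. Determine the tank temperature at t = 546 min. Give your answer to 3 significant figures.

M c_p dT/dt = ṁ c_p (T_in − T) + Q̇.
Rearrange: dT/dt = (T_ss − T)/τ with τ = M/ṁ = 303.26 min and T_ss = T_in + Q̇/(ṁ c_p) = 24.428 °C.
Solution: T(t) = T_ss + (T₀ − T_ss) e^(−t/τ).
T(546) = 24.428 + (-5.2275)·e^(−546/303.26) = 24.428 + (-5.2275)·0.16523 = 23.564 °C.

23.6 °C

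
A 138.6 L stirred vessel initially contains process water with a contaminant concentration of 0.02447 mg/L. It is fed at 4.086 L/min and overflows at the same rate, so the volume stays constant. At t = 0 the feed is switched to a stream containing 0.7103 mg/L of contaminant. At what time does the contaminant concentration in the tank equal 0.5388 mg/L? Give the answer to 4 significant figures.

47.02 min

Species balance: V dC/dt = Q(C_in − C) ⇒ τ = V/Q = 33.9207 min.
C(t) = C_in + (C₀ − C_in) e^(−t/τ). Set C = 0.5388 and solve for t:
e^(−t/τ) = (C − C_in)/(C₀ − C_in) = (0.5388 − 0.7103)/(0.02447 − 0.7103) = 0.250062
t = −τ ln(…) = 33.9207 × 1.38605 = 47.0157 min.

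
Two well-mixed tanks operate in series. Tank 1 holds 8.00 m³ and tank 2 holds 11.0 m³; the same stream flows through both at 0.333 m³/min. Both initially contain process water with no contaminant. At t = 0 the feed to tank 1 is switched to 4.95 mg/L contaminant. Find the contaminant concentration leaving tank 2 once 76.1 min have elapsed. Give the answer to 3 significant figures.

3.69 mg/L

Time constants: τᵢ = Vᵢ/Q for each well-mixed tank.
τ₁ = 8.00/0.333 = 24.024 min; τ₂ = 11.0/0.333 = 33.033 min.
Solving the cascade with C₁(0)=C₂(0)=0 gives C₂(t) = C_in[1 − (τ₁ e^(−t/τ₁) − τ₂ e^(−t/τ₂))/(τ₁ − τ₂)].
At t = 76.1: e^(−t/τ₁) = 0.042102, e^(−t/τ₂) = 0.099883.
C₂ = 4.95·[1 − (24.024·0.042102 − 33.033·0.099883)/(-9.0090)] = 4.95·0.74603 = 3.6929 mg/L.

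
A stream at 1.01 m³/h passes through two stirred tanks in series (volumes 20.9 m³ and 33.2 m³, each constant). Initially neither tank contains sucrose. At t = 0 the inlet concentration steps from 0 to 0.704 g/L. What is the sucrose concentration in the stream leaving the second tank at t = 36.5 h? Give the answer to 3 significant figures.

Species balance on tank i: dCᵢ/dt = (Cᵢ₋₁ − Cᵢ)/τᵢ with τᵢ = Vᵢ/Q.
τ₁ = 20.9/1.01 = 20.693 h; τ₂ = 33.2/1.01 = 32.871 h.
Tank 1: C₁ = C_in(1 − e^(−t/τ₁)). Tank 2 (τ₁ ≠ τ₂): C₂ = C_in[1 − (τ₁ e^(−t/τ₁) − τ₂ e^(−t/τ₂))/(τ₁ − τ₂)].
At t = 36.5: e^(−t/τ₁) = 0.17138, e^(−t/τ₂) = 0.32943.
C₂ = 0.704·[1 − (20.693·0.17138 − 32.871·0.32943)/(-12.178)] = 0.704·0.40201 = 0.28302 g/L.

0.283 g/L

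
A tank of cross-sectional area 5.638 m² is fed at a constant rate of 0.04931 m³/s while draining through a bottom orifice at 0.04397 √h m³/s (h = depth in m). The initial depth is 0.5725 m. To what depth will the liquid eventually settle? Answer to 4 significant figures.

Unsteady balance on liquid volume: A dh/dt = Q_in − 0.04397 √h. At steady state dh/dt = 0:
Q_in = 0.04397 √h_ss ⇒ √h_ss = 0.04931/0.04397 = 1.12145.
h_ss = 1.12145² = 1.25764 m. (Since h₀ = 0.5725 m < h_ss, the level will rise toward this value.)

1.258 m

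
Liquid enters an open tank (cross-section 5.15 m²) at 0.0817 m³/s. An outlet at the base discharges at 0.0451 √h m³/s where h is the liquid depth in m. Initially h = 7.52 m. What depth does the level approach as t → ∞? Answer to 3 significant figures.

3.28 m

A dh/dt = Q_in − 0.0451 √h. Steady state requires inflow = outflow:
Q_in = 0.0451 √h_ss ⇒ √h_ss = 0.0817/0.0451 = 1.8115.
h_ss = 1.8115² = 3.2816 m. (Since h₀ = 7.52 m > h_ss, the level will fall toward this value.)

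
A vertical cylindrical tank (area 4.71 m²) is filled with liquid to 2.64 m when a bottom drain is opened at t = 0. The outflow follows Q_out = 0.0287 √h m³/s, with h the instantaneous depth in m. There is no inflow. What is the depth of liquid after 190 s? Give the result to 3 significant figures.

With no inflow, A dh/dt = −0.0287 √h.
This is separable: 2 d(√h)/dt = −0.0287/A, so √h = √h₀ − (0.0287/(2A)) t.
√h = √2.64 − 0.0287·190/(2·4.71) = 1.6248 − 0.57887 = 1.0459.
h = 1.0459² = 1.0940 m.

1.09 m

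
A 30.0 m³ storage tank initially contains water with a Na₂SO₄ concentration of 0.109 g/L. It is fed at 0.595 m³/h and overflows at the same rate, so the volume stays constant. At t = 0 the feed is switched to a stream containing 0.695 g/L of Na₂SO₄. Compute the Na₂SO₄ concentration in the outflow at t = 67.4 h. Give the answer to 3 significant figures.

Unsteady species balance (constant V, well mixed): V dC/dt = Q(C_in − C).
Rewrite as dC/dt + C/τ = C_in/τ, τ = V/Q = 50.420 h.
Integrating: C(t) = C_in + (C₀ − C_in) e^(−t/τ).
C(67.4) = 0.695 + (0.109 − 0.695)·e^(−67.4/50.420) = 0.695 + (-0.58600)·0.26269 = 0.54106 g/L.

0.541 g/L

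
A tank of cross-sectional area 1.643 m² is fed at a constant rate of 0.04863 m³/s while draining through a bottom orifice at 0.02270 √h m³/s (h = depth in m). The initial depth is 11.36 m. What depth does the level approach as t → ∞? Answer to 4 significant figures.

4.589 m

Mass balance (ρ constant): A dh/dt = Q_in − 0.02270 √h. At steady state dh/dt = 0:
Q_in = 0.02270 √h_ss ⇒ √h_ss = 0.04863/0.02270 = 2.14229.
h_ss = 2.14229² = 4.58941 m. (Since h₀ = 11.36 m > h_ss, the level will fall toward this value.)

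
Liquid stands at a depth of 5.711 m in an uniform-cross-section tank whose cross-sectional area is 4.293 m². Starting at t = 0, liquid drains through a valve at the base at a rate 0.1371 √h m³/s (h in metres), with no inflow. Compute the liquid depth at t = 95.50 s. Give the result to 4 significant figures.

0.7479 m

Volume balance on the tank: A dh/dt = −0.1371 √h.
This is separable: 2 d(√h)/dt = −0.1371/A, so √h = √h₀ − (0.1371/(2A)) t.
√h = √5.711 − 0.1371·95.50/(2·4.293) = 2.38977 − 1.52493 = 0.864840.
h = 0.864840² = 0.747948 m.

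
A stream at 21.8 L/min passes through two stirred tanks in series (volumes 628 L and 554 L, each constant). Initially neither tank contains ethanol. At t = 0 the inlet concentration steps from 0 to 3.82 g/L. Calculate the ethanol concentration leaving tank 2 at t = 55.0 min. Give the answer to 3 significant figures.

2.30 g/L

Time constants: τᵢ = Vᵢ/Q for each well-mixed tank.
τ₁ = 628/21.8 = 28.807 min; τ₂ = 554/21.8 = 25.413 min.
Solving the cascade with C₁(0)=C₂(0)=0 gives C₂(t) = C_in[1 − (τ₁ e^(−t/τ₁) − τ₂ e^(−t/τ₂))/(τ₁ − τ₂)].
At t = 55.0: e^(−t/τ₁) = 0.14819, e^(−t/τ₂) = 0.11483.
C₂ = 3.82·[1 − (28.807·0.14819 − 25.413·0.11483)/(3.3945)] = 3.82·0.60207 = 2.2999 g/L.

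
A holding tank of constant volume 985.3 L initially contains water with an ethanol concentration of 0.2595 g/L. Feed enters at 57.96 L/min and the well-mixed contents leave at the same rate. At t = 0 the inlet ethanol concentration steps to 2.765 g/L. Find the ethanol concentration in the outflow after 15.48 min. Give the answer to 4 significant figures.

Accumulation = in − out for the solute gives V dC/dt = Q(C_in − C).
So dC/dt = (C_in − C)/τ with τ = V/Q = 985.3/57.96 = 16.9997 min.
Integrating: C(t) = C_in + (C₀ − C_in) e^(−t/τ).
C(15.48) = 2.765 + (0.2595 − 2.765)·e^(−15.48/16.9997) = 2.765 + (-2.50550)·0.402280 = 1.75709 g/L.

1.757 g/L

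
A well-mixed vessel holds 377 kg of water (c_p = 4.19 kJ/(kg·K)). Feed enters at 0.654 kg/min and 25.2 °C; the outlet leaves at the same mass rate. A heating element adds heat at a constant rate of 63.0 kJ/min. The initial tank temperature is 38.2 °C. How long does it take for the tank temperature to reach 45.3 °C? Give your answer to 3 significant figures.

715 min

Unsteady energy balance on the tank contents: M c_p dT/dt = ṁ c_p (T_in − T) + 63.0.
τ = M/ṁ = 576.45 min; T_ss = T_in + Q̇/(ṁ c_p) = 48.191 °C.
T(t) = T_ss + (T₀ − T_ss) e^(−t/τ). Set T = 45.3:
e^(−t/τ) = (45.3 − 48.191)/(38.2 − 48.191) = 0.28933
t = −576.45 · ln(0.28933) = 714.92 min.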